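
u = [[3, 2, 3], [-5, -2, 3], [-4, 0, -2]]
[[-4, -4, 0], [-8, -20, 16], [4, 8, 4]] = u @ [[0, 0, -2], [1, 4, 0], [-2, -4, 2]]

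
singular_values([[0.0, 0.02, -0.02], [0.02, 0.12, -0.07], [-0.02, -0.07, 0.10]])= [0.19, 0.04, 0.0]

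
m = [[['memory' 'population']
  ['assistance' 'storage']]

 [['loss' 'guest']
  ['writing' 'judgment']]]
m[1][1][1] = 'judgment'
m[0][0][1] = 'population'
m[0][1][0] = 'assistance'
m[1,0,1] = 'guest'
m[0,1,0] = 'assistance'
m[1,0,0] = 'loss'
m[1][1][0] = 'writing'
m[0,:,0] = ['memory', 'assistance']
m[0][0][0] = 'memory'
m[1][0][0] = 'loss'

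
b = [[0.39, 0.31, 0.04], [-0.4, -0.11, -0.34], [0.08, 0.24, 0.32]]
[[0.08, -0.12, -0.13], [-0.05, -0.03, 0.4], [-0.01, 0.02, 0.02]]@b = [[0.07,  0.01,  0.0], [0.02,  0.08,  0.14], [-0.01,  -0.0,  -0.00]]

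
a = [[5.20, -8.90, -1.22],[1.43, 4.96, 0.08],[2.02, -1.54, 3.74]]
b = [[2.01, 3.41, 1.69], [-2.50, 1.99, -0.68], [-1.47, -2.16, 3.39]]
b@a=[[18.74, -3.58, 4.14],[-11.53, 33.17, 0.67],[-3.89, -2.85, 14.30]]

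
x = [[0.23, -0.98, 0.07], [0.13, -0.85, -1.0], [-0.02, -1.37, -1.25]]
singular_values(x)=[2.37, 0.74, 0.15]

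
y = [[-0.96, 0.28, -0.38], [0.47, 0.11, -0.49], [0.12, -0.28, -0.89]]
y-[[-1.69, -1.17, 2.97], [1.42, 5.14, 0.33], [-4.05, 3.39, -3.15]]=[[0.73,  1.45,  -3.35], [-0.95,  -5.03,  -0.82], [4.17,  -3.67,  2.26]]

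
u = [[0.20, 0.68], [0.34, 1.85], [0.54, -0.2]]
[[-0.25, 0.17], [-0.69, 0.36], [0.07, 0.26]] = u@[[-0.01,  0.52], [-0.37,  0.1]]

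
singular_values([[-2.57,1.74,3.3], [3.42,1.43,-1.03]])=[5.27, 2.75]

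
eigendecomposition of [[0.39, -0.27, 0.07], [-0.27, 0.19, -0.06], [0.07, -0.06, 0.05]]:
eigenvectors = [[-0.81, 0.52, -0.28],  [0.57, 0.82, -0.12],  [-0.17, 0.25, 0.95]]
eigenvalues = [0.59, -0.0, 0.04]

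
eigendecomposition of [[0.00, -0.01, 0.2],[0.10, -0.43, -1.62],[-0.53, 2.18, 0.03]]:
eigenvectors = [[0.97+0.00j, 0.01+0.08j, 0.01-0.08j], [0.24+0.00j, (0.08-0.64j), (0.08+0.64j)], [-0.00+0.00j, -0.76+0.00j, (-0.76-0j)]]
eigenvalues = [(-0+0j), (-0.2+1.89j), (-0.2-1.89j)]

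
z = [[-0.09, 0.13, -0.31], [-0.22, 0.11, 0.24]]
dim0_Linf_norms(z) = [0.22, 0.13, 0.31]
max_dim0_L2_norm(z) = 0.39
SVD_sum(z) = [[0.06, 0.01, -0.28], [-0.06, -0.01, 0.27]] + [[-0.15,  0.12,  -0.03],[-0.16,  0.12,  -0.03]]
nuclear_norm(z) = 0.68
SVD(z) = [[-0.72,0.69], [0.69,0.72]] @ diag([0.39990987230990915, 0.2815530039425474]) @ [[-0.22, -0.04, 0.97], [-0.78, 0.6, -0.15]]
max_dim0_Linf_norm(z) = 0.31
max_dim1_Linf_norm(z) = 0.31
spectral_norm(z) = 0.40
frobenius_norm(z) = 0.49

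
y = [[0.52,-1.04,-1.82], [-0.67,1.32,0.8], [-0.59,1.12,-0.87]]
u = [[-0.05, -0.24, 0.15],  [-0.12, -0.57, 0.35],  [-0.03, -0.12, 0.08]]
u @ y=[[0.05,-0.10,-0.23],  [0.11,-0.24,-0.54],  [0.02,-0.04,-0.11]]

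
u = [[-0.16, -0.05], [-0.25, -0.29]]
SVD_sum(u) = [[-0.11,  -0.10], [-0.27,  -0.27]] + [[-0.05, 0.05], [0.02, -0.02]]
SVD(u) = [[-0.36, -0.93],  [-0.93, 0.36]] @ diag([0.4096992722876207, 0.08274361780218444]) @ [[0.71, 0.70], [0.70, -0.71]]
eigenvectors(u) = [[0.61, 0.25], [-0.79, 0.97]]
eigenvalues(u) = [-0.1, -0.35]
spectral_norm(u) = 0.41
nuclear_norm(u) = 0.49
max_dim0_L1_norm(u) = 0.41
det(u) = 0.03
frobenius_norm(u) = 0.42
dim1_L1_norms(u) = [0.21, 0.54]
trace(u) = -0.45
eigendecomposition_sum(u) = [[-0.07,0.02], [0.09,-0.02]] + [[-0.09, -0.07], [-0.34, -0.27]]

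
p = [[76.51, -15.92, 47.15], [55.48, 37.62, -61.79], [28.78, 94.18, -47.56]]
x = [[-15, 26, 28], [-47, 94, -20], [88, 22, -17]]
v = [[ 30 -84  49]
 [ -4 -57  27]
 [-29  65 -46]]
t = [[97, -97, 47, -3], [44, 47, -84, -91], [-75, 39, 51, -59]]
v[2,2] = -46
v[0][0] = 30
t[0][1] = -97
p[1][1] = 37.62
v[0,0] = 30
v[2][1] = 65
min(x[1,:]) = -47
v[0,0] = 30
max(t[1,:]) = 47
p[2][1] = 94.18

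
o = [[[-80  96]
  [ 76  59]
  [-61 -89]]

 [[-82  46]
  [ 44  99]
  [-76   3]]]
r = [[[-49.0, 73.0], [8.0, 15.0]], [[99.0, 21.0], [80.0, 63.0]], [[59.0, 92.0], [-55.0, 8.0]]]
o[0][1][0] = 76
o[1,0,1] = 46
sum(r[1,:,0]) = 179.0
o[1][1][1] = 99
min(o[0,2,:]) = -89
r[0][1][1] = 15.0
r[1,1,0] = 80.0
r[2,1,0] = -55.0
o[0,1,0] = 76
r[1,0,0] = 99.0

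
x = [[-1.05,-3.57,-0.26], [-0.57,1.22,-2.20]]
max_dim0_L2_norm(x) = 3.77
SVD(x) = [[-0.94, 0.35], [0.35, 0.94]] @ diag([3.887662290205085, 2.335461820993303]) @ [[0.2, 0.97, -0.14], [-0.39, -0.05, -0.92]]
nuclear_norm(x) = 6.22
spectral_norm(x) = 3.89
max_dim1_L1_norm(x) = 4.88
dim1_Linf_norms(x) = [3.57, 2.2]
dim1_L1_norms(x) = [4.88, 3.99]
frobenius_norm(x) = 4.54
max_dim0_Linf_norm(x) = 3.57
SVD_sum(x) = [[-0.73, -3.53, 0.5],[0.28, 1.33, -0.19]] + [[-0.32,-0.04,-0.76], [-0.85,-0.11,-2.01]]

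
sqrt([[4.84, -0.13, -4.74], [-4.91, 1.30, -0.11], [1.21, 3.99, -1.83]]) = [[2.56, 0.48, -1.39], [-1.02, 1.68, -0.66], [0.87, 1.55, 0.64]]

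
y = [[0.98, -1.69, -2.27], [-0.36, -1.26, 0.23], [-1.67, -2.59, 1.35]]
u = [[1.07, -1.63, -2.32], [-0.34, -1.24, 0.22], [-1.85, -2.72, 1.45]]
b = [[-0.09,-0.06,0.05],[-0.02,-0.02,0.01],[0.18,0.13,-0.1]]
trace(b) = -0.21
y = b + u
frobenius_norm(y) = 4.70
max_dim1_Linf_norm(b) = 0.18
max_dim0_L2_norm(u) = 3.4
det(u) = 1.75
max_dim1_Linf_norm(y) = 2.59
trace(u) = 1.28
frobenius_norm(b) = 0.27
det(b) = -0.00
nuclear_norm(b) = 0.28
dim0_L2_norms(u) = [2.16, 3.4, 2.74]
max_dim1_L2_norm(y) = 3.36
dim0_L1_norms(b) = [0.29, 0.21, 0.16]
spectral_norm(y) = 3.59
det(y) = 1.40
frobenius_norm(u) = 4.88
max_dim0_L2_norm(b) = 0.2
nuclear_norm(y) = 6.74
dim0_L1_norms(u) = [3.26, 5.59, 3.99]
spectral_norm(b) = 0.27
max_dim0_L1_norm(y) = 5.54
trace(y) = 1.07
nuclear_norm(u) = 7.01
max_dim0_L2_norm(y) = 3.34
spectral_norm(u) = 3.80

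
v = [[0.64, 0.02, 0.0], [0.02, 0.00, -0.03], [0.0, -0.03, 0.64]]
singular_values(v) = [0.64, 0.64, 0.0]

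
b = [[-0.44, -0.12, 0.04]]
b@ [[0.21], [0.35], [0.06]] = [[-0.13]]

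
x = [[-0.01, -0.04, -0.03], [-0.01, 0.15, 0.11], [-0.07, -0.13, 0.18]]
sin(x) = [[-0.01,-0.04,-0.03], [-0.01,0.15,0.11], [-0.07,-0.13,0.18]]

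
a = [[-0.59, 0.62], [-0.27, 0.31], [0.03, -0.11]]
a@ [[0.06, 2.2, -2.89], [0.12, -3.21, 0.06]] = [[0.04, -3.29, 1.74], [0.02, -1.59, 0.8], [-0.01, 0.42, -0.09]]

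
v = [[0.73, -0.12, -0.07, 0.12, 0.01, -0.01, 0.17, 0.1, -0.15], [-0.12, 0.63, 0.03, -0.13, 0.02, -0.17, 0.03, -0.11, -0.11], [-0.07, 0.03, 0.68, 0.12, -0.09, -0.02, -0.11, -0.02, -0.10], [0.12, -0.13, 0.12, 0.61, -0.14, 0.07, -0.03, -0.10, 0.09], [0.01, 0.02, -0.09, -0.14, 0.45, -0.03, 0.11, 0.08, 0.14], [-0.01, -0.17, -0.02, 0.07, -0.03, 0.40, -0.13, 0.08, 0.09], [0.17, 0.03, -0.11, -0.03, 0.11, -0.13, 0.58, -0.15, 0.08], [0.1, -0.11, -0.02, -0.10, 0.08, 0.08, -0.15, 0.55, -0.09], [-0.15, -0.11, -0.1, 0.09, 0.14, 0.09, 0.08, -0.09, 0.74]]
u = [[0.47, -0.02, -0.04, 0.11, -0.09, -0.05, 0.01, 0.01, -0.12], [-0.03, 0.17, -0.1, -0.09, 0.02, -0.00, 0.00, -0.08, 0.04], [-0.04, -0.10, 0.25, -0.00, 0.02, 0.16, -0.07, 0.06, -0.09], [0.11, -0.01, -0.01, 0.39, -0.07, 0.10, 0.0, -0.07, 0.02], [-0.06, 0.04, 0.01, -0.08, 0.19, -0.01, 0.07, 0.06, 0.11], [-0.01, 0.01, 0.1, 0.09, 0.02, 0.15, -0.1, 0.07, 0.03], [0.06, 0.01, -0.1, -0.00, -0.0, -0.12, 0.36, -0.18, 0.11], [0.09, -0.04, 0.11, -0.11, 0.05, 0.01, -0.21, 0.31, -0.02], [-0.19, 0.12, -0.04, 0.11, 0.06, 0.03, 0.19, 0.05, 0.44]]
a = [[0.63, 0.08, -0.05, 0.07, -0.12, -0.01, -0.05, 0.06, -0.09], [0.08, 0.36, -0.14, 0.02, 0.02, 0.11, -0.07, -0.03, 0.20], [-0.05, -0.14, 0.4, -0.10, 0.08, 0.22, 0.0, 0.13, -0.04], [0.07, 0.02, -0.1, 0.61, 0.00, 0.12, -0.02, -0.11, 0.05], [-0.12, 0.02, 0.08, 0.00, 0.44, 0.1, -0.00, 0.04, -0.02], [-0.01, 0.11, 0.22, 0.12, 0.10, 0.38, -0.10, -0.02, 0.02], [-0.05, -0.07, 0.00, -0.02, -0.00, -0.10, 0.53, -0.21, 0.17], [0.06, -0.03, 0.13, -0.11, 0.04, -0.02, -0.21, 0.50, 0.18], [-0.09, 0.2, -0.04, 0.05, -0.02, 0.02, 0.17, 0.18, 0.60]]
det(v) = 0.00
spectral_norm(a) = 0.83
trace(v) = 5.37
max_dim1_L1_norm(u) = 1.23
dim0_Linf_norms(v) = [0.73, 0.63, 0.68, 0.61, 0.45, 0.4, 0.58, 0.55, 0.74]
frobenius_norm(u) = 1.19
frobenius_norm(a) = 1.74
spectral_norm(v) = 0.98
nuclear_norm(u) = 2.81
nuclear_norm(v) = 5.37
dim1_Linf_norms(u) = [0.47, 0.17, 0.25, 0.39, 0.19, 0.15, 0.36, 0.31, 0.44]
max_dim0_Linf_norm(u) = 0.47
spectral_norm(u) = 0.73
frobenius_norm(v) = 2.01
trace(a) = 4.45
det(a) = 0.00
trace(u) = 2.73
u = v @ a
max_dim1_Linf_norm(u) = 0.47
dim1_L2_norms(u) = [0.51, 0.24, 0.34, 0.43, 0.26, 0.24, 0.45, 0.42, 0.55]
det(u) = 0.00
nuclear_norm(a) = 4.45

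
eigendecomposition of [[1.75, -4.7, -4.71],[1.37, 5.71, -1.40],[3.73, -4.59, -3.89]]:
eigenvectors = [[(-0.75+0j), -0.75-0.00j, (0.33+0j)], [0.01+0.09j, (0.01-0.09j), (-0.8+0j)], [-0.48+0.45j, -0.48-0.45j, (0.5+0j)]]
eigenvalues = [(-1.22+3.42j), (-1.22-3.42j), (6.01+0j)]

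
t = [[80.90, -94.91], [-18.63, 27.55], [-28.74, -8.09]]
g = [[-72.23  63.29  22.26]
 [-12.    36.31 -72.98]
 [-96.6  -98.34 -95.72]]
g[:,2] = [22.26, -72.98, -95.72]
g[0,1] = 63.29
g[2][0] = -96.6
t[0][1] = -94.91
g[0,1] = 63.29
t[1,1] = 27.55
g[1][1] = 36.31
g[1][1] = 36.31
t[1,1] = 27.55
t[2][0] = -28.74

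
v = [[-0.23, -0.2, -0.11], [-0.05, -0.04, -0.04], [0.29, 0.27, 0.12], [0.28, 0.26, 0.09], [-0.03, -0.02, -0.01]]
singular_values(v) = [0.66, 0.04, 0.01]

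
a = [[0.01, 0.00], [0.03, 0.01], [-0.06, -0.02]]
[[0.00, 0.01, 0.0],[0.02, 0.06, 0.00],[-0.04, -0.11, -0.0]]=a @ [[0.20,1.19,0.22], [1.62,1.98,-0.45]]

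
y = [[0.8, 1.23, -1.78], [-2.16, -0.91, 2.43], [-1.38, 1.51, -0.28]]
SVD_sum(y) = [[1.24, 0.79, -1.66], [-1.88, -1.19, 2.51], [-0.02, -0.01, 0.02]] + [[-0.42, 0.47, -0.10], [-0.27, 0.30, -0.06], [-1.37, 1.51, -0.31]] + [[-0.02,-0.02,-0.03], [-0.01,-0.02,-0.02], [0.01,0.01,0.01]]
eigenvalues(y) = [1.91, -0.11, -2.2]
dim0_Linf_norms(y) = [2.16, 1.51, 2.43]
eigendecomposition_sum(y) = [[0.58, 0.00, -0.47], [-1.87, -0.01, 1.51], [-1.65, -0.00, 1.34]] + [[-0.09,-0.06,0.04],  [-0.09,-0.07,0.04],  [-0.11,-0.08,0.05]] + [[0.31,1.29,-1.35],[-0.2,-0.84,0.88],[0.38,1.59,-1.66]]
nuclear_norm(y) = 6.27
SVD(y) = [[-0.55, -0.29, -0.78],[0.83, -0.18, -0.52],[0.01, -0.94, 0.34]] @ diag([4.018745046612825, 2.1977255319822575, 0.04990727800821506]) @ [[-0.56,-0.36,0.75], [0.67,-0.73,0.15], [0.49,0.58,0.65]]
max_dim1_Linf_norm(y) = 2.43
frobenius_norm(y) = 4.58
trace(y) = -0.39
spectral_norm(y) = 4.02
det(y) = 0.44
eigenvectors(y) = [[-0.23, 0.52, 0.58], [0.73, 0.55, -0.38], [0.65, 0.65, 0.72]]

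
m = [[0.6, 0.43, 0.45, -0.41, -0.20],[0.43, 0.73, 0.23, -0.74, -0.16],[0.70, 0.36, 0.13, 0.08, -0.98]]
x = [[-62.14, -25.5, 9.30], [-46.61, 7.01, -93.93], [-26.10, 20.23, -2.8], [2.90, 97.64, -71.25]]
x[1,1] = 7.01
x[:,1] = [-25.5, 7.01, 20.23, 97.64]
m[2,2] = 0.128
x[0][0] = -62.14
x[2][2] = -2.8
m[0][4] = -0.201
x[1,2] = -93.93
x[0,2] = 9.3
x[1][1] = 7.01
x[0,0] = -62.14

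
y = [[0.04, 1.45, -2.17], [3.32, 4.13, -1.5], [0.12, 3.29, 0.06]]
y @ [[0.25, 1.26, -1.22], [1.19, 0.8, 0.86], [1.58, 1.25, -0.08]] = [[-1.69, -1.5, 1.37], [3.37, 5.61, -0.38], [4.04, 2.86, 2.68]]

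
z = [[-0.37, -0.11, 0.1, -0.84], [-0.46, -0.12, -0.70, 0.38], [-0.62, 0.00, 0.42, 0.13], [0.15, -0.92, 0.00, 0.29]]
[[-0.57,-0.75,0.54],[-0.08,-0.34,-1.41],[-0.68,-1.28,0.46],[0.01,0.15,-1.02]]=z @ [[0.89, 1.68, 0.1],[0.2, 0.13, 0.92],[-0.38, -0.6, 1.45],[0.22, 0.07, -0.64]]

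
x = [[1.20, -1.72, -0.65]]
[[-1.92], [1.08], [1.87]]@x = [[-2.3, 3.3, 1.25], [1.3, -1.86, -0.70], [2.24, -3.22, -1.22]]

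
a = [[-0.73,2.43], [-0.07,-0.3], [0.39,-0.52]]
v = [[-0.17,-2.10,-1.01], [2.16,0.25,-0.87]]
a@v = [[5.37, 2.14, -1.38], [-0.64, 0.07, 0.33], [-1.19, -0.95, 0.06]]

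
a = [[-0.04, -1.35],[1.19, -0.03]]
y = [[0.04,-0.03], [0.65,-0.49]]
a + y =[[0.0, -1.38], [1.84, -0.52]]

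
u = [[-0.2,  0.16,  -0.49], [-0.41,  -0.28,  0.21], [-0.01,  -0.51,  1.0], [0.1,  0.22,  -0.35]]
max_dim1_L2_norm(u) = 1.12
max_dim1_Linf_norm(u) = 1.0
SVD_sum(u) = [[0.03, 0.23, -0.44], [-0.02, -0.16, 0.3], [-0.06, -0.52, 0.99], [0.02, 0.19, -0.37]] + [[-0.23,-0.07,-0.05],[-0.39,-0.12,-0.09],[0.05,0.01,0.01],[0.08,0.02,0.02]] + [[0.0, -0.00, -0.0],[-0.00, 0.00, 0.0],[0.00, -0.00, -0.00],[-0.00, 0.00, 0.0]]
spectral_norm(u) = 1.34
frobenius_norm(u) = 1.43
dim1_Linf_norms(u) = [0.49, 0.41, 1.0, 0.35]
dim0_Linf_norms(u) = [0.41, 0.51, 1.0]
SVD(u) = [[0.37, 0.49, -0.77], [-0.25, 0.85, 0.45], [-0.84, -0.10, -0.38], [0.31, -0.17, 0.25]] @ diag([1.3387004583149669, 0.49525423359085435, 0.0020801484642863615]) @ [[0.05, 0.47, -0.88], [-0.93, -0.29, -0.21], [-0.36, 0.83, 0.42]]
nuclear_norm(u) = 1.84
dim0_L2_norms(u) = [0.47, 0.64, 1.19]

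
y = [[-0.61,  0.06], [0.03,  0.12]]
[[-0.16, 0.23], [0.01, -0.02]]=y @ [[0.26, -0.38], [0.03, -0.05]]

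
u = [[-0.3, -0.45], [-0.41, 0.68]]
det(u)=-0.388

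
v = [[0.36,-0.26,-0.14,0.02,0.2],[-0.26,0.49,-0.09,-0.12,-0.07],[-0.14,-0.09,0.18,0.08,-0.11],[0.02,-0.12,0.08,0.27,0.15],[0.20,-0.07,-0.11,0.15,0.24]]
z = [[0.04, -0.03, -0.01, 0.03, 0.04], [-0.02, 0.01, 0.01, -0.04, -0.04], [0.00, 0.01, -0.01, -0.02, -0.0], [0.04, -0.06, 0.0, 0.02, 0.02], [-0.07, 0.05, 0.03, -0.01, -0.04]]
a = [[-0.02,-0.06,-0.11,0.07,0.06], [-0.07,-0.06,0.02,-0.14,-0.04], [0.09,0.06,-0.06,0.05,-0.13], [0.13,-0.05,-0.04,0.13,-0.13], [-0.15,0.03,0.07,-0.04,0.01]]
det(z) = 0.00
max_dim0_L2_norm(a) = 0.23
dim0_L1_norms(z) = [0.17, 0.16, 0.06, 0.12, 0.14]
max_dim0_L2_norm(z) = 0.09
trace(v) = 1.54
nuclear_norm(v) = 1.55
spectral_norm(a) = 0.33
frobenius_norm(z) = 0.16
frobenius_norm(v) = 0.96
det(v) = -0.00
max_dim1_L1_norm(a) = 0.48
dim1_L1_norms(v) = [0.98, 1.03, 0.6, 0.64, 0.77]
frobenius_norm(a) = 0.42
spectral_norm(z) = 0.15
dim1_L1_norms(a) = [0.32, 0.33, 0.39, 0.48, 0.3]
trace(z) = 0.02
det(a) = 0.00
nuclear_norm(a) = 0.81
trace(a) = -0.00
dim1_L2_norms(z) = [0.07, 0.06, 0.02, 0.08, 0.1]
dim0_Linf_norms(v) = [0.36, 0.49, 0.18, 0.27, 0.24]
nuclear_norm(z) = 0.24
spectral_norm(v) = 0.80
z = a @ v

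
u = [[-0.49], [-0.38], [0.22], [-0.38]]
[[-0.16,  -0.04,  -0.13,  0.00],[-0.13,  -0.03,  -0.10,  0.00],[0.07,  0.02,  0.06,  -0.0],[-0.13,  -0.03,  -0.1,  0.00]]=u@[[0.33,  0.08,  0.26,  -0.01]]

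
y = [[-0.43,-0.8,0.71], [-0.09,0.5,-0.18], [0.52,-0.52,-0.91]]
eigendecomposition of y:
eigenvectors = [[0.59, 0.85, -0.68], [-0.05, 0.22, 0.61], [-0.8, 0.48, -0.41]]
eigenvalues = [-1.33, -0.24, 0.72]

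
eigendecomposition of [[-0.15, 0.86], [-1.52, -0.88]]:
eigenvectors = [[(-0.19-0.57j), (-0.19+0.57j)],[(0.8+0j), 0.80-0.00j]]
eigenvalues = [(-0.52+1.08j), (-0.52-1.08j)]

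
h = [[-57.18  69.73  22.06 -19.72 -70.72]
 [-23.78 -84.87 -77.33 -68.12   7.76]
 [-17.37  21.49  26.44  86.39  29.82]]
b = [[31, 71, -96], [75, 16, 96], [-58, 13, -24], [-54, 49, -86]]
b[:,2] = [-96, 96, -24, -86]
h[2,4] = 29.82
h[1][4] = 7.76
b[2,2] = -24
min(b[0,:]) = -96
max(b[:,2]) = 96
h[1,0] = -23.78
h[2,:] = [-17.37, 21.49, 26.44, 86.39, 29.82]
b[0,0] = 31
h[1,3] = -68.12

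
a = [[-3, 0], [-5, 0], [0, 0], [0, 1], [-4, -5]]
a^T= [[-3, -5, 0, 0, -4], [0, 0, 0, 1, -5]]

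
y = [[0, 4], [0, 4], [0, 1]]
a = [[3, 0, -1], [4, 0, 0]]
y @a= [[16, 0, 0], [16, 0, 0], [4, 0, 0]]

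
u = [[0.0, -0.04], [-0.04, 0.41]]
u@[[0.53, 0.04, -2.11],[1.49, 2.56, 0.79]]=[[-0.06, -0.10, -0.03], [0.59, 1.05, 0.41]]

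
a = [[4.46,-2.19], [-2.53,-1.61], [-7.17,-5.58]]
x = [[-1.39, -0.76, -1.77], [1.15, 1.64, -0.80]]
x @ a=[[8.41, 14.14], [6.72, -0.69]]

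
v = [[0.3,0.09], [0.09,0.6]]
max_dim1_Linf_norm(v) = 0.6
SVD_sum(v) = [[0.04, 0.16], [0.16, 0.58]] + [[0.26, -0.07],  [-0.07, 0.02]]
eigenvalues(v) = [0.28, 0.62]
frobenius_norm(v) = 0.68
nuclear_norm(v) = 0.90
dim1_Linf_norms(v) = [0.3, 0.6]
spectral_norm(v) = 0.62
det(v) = 0.17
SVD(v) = [[0.27, 0.96],[0.96, -0.27]] @ diag([0.624928556845359, 0.275071443154641]) @ [[0.27, 0.96], [0.96, -0.27]]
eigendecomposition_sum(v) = [[0.26, -0.07], [-0.07, 0.02]] + [[0.04, 0.16],[0.16, 0.58]]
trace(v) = 0.90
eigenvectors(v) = [[-0.96,-0.27], [0.27,-0.96]]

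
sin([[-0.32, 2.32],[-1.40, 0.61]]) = [[-0.31, 3.64], [-2.20, 1.16]]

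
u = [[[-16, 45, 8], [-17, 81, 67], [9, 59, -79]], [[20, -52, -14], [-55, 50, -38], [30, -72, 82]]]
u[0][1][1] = 81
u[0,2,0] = 9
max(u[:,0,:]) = 45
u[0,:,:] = [[-16, 45, 8], [-17, 81, 67], [9, 59, -79]]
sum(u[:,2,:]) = 29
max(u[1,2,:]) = 82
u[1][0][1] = -52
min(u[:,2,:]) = -79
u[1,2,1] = -72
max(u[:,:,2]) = 82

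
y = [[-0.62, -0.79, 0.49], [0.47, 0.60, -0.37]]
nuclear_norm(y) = 1.40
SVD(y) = [[-0.80, 0.6], [0.6, 0.8]] @ diag([1.4022830916759619, 0.0014597259007091054]) @ [[0.55, 0.71, -0.44], [-0.05, 0.55, 0.83]]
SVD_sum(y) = [[-0.62, -0.79, 0.49], [0.47, 0.60, -0.37]] + [[-0.00, 0.0, 0.0], [-0.0, 0.00, 0.0]]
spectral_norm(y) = 1.40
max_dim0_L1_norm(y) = 1.39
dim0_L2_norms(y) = [0.78, 0.99, 0.61]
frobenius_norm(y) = 1.40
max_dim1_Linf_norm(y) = 0.79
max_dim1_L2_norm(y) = 1.12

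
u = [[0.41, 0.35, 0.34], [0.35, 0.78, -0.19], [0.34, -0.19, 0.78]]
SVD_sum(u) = [[0.4, 0.41, 0.26],[0.41, 0.42, 0.27],[0.26, 0.27, 0.17]] + [[0.01,-0.06,0.08],[-0.06,0.35,-0.46],[0.08,-0.46,0.60]] + [[0.0, -0.00, -0.0],[-0.00, 0.00, 0.00],[-0.00, 0.00, 0.00]]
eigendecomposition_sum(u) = [[0.00,-0.00,-0.0], [-0.00,0.00,0.0], [-0.0,0.00,0.00]] + [[0.4, 0.41, 0.26],[0.41, 0.42, 0.27],[0.26, 0.27, 0.17]] + [[0.01, -0.06, 0.08], [-0.06, 0.35, -0.46], [0.08, -0.46, 0.60]]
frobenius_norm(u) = 1.39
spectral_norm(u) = 1.00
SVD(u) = [[-0.63, 0.1, -0.77], [-0.65, -0.6, 0.46], [-0.42, 0.79, 0.45]] @ diag([0.9968967743990016, 0.969268857859826, 0.0038343677411723067]) @ [[-0.63, -0.65, -0.42], [0.10, -0.6, 0.79], [-0.77, 0.46, 0.45]]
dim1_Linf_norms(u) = [0.41, 0.78, 0.78]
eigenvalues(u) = [0.0, 1.0, 0.97]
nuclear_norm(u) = 1.97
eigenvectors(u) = [[-0.77,0.63,0.1], [0.46,0.65,-0.60], [0.45,0.42,0.79]]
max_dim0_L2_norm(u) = 0.88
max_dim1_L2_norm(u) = 0.88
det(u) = 0.00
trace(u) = 1.97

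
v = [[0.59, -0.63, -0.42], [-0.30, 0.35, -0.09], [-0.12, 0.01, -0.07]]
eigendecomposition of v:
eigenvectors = [[-0.89,0.63,0.67], [0.43,0.7,0.46], [0.11,-0.35,0.58]]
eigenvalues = [0.95, 0.13, -0.2]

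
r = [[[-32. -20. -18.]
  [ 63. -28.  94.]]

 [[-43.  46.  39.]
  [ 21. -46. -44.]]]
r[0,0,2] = -18.0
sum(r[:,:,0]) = 9.0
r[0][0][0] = -32.0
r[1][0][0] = -43.0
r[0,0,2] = -18.0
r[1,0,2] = 39.0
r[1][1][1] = -46.0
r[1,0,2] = 39.0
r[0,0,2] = -18.0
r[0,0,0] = -32.0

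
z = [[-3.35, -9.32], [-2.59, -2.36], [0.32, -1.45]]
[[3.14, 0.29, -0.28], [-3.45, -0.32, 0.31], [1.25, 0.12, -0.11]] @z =[[-11.36, -29.54],[12.49, 32.46],[-4.53, -11.77]]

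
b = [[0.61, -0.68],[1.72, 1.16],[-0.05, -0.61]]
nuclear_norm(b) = 3.14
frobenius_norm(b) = 2.35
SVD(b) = [[-0.05, 0.89], [-0.98, 0.04], [0.19, 0.46]] @ diag([2.1136422335740304, 1.0225539146921225]) @ [[-0.82,  -0.58], [0.58,  -0.82]]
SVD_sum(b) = [[0.09, 0.06], [1.7, 1.19], [-0.32, -0.23]] + [[0.52, -0.74], [0.02, -0.03], [0.27, -0.38]]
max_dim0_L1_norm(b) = 2.45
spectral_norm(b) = 2.11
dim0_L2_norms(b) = [1.83, 1.48]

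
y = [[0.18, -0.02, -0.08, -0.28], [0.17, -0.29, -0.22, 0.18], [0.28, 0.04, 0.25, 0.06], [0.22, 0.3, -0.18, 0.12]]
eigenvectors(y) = [[-0.16+0.00j, 0.09+0.56j, (0.09-0.56j), -0.43+0.00j], [(0.89+0j), (0.23+0.16j), (0.23-0.16j), 0.26+0.00j], [0.05+0.00j, (0.37-0.29j), (0.37+0.29j), (-0.72+0j)], [-0.42+0.00j, 0.61+0.00j, 0.61-0.00j, 0.47+0.00j]]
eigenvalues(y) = [(-0.42+0j), (0.16+0.37j), (0.16-0.37j), (0.36+0j)]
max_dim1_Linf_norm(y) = 0.3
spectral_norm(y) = 0.46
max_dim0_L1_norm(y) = 0.85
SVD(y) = [[0.19, 0.05, -0.35, 0.92], [0.35, -0.92, -0.16, -0.08], [0.43, 0.33, -0.74, -0.39], [0.81, 0.21, 0.55, 0.02]] @ diag([0.4611354746112307, 0.44032720792624597, 0.35211033643797673, 0.3349393004538081]) @ [[0.85,0.34,-0.28,0.29], [-0.02,0.78,0.55,-0.31], [-0.50,0.53,-0.63,0.25], [0.14,-0.01,-0.47,-0.87]]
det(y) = -0.02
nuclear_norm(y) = 1.59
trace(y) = 0.26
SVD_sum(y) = [[0.08, 0.03, -0.03, 0.03],[0.14, 0.05, -0.05, 0.05],[0.17, 0.07, -0.06, 0.06],[0.32, 0.13, -0.11, 0.11]] + [[-0.0, 0.02, 0.01, -0.01], [0.01, -0.31, -0.22, 0.12], [-0.0, 0.11, 0.08, -0.04], [-0.00, 0.07, 0.05, -0.03]] + [[0.06, -0.07, 0.08, -0.03], [0.03, -0.03, 0.04, -0.01], [0.13, -0.14, 0.16, -0.07], [-0.1, 0.10, -0.12, 0.05]] + [[0.04, -0.00, -0.14, -0.27], [-0.00, 0.00, 0.01, 0.02], [-0.02, 0.0, 0.06, 0.11], [0.00, -0.00, -0.00, -0.01]]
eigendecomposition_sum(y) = [[(-0.01+0j), 0.06-0.00j, 0.01-0.00j, -0.03+0.00j], [(0.07-0j), (-0.33+0j), (-0.06+0j), 0.15-0.00j], [-0j, (-0.02+0j), (-0+0j), 0.01-0.00j], [-0.03+0.00j, 0.15-0.00j, 0.03-0.00j, -0.07+0.00j]] + [[0.06+0.14j, -0.03+0.06j, -0.10-0.02j, -0.09+0.07j], [0.07+0.03j, 0.01+0.03j, (-0.04+0.03j), (-0.01+0.06j)], [(0.08-0.1j), 0.05-0.00j, 0.03+0.08j, 0.09+0.04j], [0.16-0.04j, 0.06+0.04j, -0.04+0.11j, 0.06+0.11j]] + [[(0.06-0.14j),(-0.03-0.06j),-0.10+0.02j,-0.09-0.07j], [(0.07-0.03j),0.01-0.03j,-0.04-0.03j,-0.01-0.06j], [(0.08+0.1j),0.05+0.00j,(0.03-0.08j),0.09-0.04j], [0.16+0.04j,(0.06-0.04j),-0.04-0.11j,(0.06-0.11j)]] + [[(0.07+0j), -0.03+0.00j, 0.12+0.00j, (-0.07-0j)], [(-0.04-0j), 0.02-0.00j, -0.07-0.00j, (0.04+0j)], [0.12+0.00j, (-0.05+0j), (0.2+0j), -0.12-0.00j], [(-0.08-0j), 0.03-0.00j, -0.13-0.00j, 0.08+0.00j]]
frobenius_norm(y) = 0.80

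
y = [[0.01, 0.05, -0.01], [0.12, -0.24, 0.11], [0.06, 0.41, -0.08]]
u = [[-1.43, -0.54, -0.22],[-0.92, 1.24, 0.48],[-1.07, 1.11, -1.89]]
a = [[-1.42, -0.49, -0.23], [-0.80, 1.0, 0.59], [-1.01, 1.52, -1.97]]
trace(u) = -2.08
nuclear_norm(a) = 5.52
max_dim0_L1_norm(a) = 3.23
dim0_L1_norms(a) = [3.23, 3.01, 2.79]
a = y + u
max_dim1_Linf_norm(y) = 0.41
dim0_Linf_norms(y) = [0.12, 0.41, 0.11]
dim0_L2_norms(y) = [0.13, 0.48, 0.14]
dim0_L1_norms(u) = [3.42, 2.89, 2.59]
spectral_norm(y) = 0.49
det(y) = -0.00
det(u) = 5.26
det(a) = 5.18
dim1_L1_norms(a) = [2.14, 2.39, 4.5]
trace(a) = -2.39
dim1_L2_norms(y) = [0.05, 0.29, 0.42]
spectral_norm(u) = 2.64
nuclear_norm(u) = 5.46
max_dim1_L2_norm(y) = 0.42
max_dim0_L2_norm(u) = 2.01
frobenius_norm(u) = 3.31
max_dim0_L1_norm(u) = 3.42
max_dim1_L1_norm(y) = 0.55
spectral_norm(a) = 2.78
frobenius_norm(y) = 0.51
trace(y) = -0.31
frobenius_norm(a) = 3.39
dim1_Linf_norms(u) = [1.43, 1.24, 1.89]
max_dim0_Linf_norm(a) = 1.97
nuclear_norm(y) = 0.64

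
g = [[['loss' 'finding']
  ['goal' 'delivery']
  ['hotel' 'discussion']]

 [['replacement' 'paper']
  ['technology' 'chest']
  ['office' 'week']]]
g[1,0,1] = 'paper'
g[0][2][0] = 'hotel'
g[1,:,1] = ['paper', 'chest', 'week']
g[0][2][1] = 'discussion'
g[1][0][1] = 'paper'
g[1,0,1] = 'paper'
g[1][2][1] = 'week'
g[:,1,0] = ['goal', 'technology']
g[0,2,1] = 'discussion'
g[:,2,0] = ['hotel', 'office']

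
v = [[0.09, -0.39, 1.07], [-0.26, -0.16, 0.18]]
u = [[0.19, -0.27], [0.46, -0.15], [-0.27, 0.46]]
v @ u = [[-0.45, 0.53], [-0.17, 0.18]]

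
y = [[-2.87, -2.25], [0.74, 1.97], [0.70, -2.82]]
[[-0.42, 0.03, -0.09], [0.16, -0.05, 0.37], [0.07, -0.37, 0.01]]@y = [[1.16, 1.26], [-0.24, -1.50], [-0.47, -0.91]]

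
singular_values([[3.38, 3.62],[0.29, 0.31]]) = [4.97, 0.0]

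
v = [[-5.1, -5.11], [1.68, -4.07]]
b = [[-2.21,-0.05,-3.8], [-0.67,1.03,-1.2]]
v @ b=[[14.69,  -5.01,  25.51], [-0.99,  -4.28,  -1.50]]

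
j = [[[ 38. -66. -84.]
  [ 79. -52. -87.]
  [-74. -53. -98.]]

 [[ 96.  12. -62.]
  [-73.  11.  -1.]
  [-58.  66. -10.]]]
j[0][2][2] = -98.0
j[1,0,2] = -62.0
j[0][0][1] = -66.0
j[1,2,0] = -58.0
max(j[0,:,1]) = -52.0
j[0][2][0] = -74.0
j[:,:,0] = [[38.0, 79.0, -74.0], [96.0, -73.0, -58.0]]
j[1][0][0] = 96.0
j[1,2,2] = -10.0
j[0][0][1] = -66.0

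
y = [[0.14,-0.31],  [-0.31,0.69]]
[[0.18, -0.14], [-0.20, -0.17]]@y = [[0.07, -0.15], [0.02, -0.06]]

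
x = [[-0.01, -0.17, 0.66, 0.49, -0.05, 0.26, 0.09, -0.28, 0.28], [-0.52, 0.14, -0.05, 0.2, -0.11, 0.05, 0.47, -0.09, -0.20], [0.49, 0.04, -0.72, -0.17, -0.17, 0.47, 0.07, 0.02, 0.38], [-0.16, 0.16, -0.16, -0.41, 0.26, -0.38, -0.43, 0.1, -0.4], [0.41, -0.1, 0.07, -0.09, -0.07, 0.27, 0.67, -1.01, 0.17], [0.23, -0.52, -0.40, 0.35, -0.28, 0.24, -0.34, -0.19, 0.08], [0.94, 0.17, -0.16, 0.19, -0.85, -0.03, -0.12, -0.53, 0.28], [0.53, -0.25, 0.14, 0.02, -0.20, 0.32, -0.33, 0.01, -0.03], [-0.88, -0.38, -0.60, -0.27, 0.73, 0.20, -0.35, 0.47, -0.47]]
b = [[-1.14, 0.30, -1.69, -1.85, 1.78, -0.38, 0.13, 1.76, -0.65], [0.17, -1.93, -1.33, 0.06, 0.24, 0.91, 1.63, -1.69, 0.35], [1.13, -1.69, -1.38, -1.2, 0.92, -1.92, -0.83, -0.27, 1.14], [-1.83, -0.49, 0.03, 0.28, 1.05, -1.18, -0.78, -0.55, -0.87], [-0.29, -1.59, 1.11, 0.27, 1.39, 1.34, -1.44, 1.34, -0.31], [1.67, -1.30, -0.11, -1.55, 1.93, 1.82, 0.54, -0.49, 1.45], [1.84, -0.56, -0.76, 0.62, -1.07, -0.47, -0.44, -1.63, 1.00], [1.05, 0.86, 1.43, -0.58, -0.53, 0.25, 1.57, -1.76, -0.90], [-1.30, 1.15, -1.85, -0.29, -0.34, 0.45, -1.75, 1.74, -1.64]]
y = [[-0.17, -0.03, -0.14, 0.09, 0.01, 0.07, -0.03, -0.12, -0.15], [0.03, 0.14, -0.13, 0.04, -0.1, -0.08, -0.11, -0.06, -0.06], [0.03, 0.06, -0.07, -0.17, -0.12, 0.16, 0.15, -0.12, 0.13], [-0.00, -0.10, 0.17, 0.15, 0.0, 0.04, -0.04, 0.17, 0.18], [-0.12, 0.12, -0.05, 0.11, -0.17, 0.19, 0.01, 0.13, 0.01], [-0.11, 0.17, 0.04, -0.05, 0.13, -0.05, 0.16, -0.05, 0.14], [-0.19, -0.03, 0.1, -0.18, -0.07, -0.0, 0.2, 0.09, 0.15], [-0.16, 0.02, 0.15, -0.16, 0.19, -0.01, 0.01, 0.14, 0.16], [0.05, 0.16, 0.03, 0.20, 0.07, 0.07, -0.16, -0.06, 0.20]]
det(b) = -1303.31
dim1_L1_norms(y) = [0.81, 0.75, 1.01, 0.85, 0.91, 0.9, 1.01, 1.0, 1.0]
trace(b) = -4.80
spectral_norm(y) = 0.62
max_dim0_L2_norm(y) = 0.43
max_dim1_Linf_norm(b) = 1.93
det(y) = -0.00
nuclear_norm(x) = 8.01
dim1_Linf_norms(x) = [0.66, 0.52, 0.72, 0.43, 1.01, 0.52, 0.94, 0.53, 0.88]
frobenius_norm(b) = 10.63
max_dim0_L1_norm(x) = 4.17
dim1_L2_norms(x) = [0.97, 0.78, 1.09, 0.9, 1.33, 0.95, 1.44, 0.78, 1.58]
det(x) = 0.00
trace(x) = -1.41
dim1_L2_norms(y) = [0.32, 0.27, 0.36, 0.35, 0.35, 0.33, 0.39, 0.39, 0.38]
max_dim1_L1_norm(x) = 4.35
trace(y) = 0.37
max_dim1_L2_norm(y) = 0.39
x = y @ b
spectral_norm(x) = 2.38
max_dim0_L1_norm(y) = 1.18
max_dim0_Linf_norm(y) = 0.2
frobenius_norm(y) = 1.06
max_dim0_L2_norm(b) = 4.14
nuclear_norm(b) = 27.28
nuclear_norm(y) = 2.74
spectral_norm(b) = 6.26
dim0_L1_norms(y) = [0.86, 0.83, 0.88, 1.15, 0.86, 0.67, 0.87, 0.94, 1.18]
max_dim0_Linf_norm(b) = 1.93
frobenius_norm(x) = 3.38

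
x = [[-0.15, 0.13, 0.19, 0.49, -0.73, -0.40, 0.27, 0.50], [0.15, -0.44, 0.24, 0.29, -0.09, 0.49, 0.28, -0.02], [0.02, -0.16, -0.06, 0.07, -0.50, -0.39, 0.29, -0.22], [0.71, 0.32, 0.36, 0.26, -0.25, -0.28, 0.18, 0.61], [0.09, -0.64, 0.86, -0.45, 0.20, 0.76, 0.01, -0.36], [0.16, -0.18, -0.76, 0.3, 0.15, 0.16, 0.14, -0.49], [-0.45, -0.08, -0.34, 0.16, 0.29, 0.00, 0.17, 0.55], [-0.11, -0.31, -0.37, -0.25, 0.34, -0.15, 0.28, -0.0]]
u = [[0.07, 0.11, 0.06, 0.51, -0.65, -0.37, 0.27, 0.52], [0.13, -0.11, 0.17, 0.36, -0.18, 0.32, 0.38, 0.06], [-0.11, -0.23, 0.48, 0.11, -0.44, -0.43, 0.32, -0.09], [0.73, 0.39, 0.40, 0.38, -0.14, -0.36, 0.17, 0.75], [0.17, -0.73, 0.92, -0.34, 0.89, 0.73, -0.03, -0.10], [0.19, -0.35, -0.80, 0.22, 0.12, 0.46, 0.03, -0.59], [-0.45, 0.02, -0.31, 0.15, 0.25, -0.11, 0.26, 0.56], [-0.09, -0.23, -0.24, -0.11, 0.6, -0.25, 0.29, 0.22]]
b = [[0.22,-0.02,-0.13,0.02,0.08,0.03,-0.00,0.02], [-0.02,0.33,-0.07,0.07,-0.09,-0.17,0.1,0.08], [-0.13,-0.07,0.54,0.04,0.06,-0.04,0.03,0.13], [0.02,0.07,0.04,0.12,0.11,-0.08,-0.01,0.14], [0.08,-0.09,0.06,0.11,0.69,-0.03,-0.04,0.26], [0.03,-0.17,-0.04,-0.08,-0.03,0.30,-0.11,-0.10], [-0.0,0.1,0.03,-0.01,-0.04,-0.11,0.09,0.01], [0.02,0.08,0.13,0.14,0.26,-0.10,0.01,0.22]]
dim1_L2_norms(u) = [1.09, 0.69, 0.89, 1.32, 1.69, 1.19, 0.88, 0.83]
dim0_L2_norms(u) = [0.92, 0.97, 1.44, 0.86, 1.38, 1.17, 0.71, 1.25]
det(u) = -0.02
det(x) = -0.00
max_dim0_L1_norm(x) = 3.18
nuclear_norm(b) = 2.51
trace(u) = 2.65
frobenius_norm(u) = 3.15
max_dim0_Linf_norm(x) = 0.86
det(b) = 0.00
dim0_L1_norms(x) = [1.84, 2.26, 3.18, 2.27, 2.55, 2.63, 1.62, 2.75]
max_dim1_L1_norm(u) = 3.91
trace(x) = 0.14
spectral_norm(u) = 2.02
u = x + b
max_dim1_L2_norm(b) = 0.76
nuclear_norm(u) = 7.39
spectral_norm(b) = 0.90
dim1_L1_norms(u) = [2.56, 1.71, 2.21, 3.32, 3.91, 2.76, 2.11, 2.03]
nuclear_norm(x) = 6.63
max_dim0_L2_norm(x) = 1.34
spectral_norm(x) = 1.81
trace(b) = 2.51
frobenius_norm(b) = 1.25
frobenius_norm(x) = 2.89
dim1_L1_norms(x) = [2.86, 2.0, 1.71, 2.97, 3.37, 2.34, 2.04, 1.81]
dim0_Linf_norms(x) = [0.71, 0.64, 0.86, 0.49, 0.73, 0.76, 0.29, 0.61]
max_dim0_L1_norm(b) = 1.36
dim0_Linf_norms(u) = [0.73, 0.73, 0.92, 0.51, 0.89, 0.73, 0.38, 0.75]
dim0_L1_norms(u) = [1.94, 2.17, 3.38, 2.18, 3.27, 3.03, 1.75, 2.89]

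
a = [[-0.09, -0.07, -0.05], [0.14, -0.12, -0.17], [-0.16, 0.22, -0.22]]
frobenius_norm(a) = 0.45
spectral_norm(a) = 0.35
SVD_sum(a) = [[-0.02, 0.02, -0.02], [0.03, -0.04, 0.03], [-0.19, 0.23, -0.19]] + [[0.01,-0.01,-0.03],  [0.10,-0.09,-0.2],  [0.02,-0.01,-0.03]] + [[-0.09, -0.08, -0.01], [0.01, 0.01, 0.00], [0.01, 0.01, 0.00]]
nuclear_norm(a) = 0.72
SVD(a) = [[-0.08,-0.13,-0.99], [0.17,-0.98,0.11], [-0.98,-0.16,0.10]] @ diag([0.3539203448173919, 0.24811849107328873, 0.11822691703606537]) @ [[0.53,  -0.65,  0.54],[-0.4,  0.36,  0.84],[0.74,  0.66,  0.07]]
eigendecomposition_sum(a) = [[-0.16+0.00j, 0.05-0.00j, (-0.07+0j)], [-0.13+0.00j, (0.04-0j), (-0.06+0j)], [-0.20+0.00j, (0.06-0j), (-0.09+0j)]] + [[0.04+0.05j, (-0.06-0j), (0.01-0.04j)], [0.13-0.00j, -0.08+0.11j, -0.06-0.07j], [(0.02-0.11j), (0.08+0.08j), -0.07+0.04j]] + [[(0.04-0.05j),(-0.06+0j),0.01+0.04j], [(0.13+0j),-0.08-0.11j,(-0.06+0.07j)], [(0.02+0.11j),(0.08-0.08j),-0.07-0.04j]]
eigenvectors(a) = [[-0.56+0.00j, -0.18-0.27j, (-0.18+0.27j)], [(-0.45+0j), (-0.72+0j), (-0.72-0j)], [(-0.69+0j), -0.11+0.60j, (-0.11-0.6j)]]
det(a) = -0.01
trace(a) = -0.43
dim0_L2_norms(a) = [0.23, 0.26, 0.28]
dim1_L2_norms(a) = [0.12, 0.25, 0.35]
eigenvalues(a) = [(-0.21+0j), (-0.11+0.19j), (-0.11-0.19j)]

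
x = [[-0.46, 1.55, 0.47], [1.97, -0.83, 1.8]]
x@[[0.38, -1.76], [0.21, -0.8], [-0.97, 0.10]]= [[-0.31,-0.38], [-1.17,-2.62]]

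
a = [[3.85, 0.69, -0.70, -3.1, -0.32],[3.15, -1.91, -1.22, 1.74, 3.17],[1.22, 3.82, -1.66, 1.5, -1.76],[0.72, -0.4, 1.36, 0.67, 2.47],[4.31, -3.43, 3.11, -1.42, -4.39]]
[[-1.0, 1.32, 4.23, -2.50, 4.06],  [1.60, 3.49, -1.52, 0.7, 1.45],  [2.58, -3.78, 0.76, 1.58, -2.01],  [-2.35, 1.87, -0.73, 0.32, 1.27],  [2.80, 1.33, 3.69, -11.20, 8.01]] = a @ [[0.27, 0.28, 0.45, -0.67, 0.86], [-0.51, -0.65, 0.3, 0.57, -0.33], [-0.87, 0.06, 0.17, -0.81, 0.72], [0.83, -0.3, -0.75, 0.20, -0.47], [-0.86, 0.62, -0.27, 0.81, -0.06]]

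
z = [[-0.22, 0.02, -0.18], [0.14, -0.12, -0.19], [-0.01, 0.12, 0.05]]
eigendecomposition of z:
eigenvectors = [[0.84+0.00j, -0.35-0.16j, (-0.35+0.16j)], [(-0.5+0j), (-0.76+0j), -0.76-0.00j], [0.21+0.00j, (0.19+0.49j), 0.19-0.49j]]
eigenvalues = [(-0.28+0j), (-0.01+0.15j), (-0.01-0.15j)]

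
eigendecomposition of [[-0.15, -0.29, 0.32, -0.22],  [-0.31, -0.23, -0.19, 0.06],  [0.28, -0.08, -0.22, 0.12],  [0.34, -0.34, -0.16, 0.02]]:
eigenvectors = [[(0.69+0j), (0.24+0j), -0.15+0.11j, -0.15-0.11j], [(0.53+0j), (-0.31+0j), -0.04-0.09j, -0.04+0.09j], [-0.43+0.00j, (0.49+0j), 0.49-0.12j, (0.49+0.12j)], [-0.23+0.00j, (0.78+0j), (0.84+0j), (0.84-0j)]]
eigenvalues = [(-0.5+0j), (0.16+0j), (-0.12+0.1j), (-0.12-0.1j)]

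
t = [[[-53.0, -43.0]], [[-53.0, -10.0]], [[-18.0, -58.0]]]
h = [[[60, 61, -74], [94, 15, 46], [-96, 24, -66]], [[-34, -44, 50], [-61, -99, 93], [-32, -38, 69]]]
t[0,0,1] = -43.0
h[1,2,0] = -32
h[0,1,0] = 94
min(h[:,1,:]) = -99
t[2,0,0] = -18.0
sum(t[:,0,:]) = -235.0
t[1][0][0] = -53.0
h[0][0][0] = 60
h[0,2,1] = 24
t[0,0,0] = -53.0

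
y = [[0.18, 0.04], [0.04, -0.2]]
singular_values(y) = [0.2, 0.18]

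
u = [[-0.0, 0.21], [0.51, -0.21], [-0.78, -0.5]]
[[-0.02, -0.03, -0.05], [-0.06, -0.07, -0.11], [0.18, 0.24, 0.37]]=u@[[-0.16, -0.21, -0.31], [-0.11, -0.16, -0.25]]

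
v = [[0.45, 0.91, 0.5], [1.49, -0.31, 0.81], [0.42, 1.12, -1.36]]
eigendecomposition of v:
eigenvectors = [[0.67,  0.56,  -0.02], [0.66,  -0.48,  -0.43], [0.34,  -0.68,  0.90]]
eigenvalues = [1.61, -0.92, -1.91]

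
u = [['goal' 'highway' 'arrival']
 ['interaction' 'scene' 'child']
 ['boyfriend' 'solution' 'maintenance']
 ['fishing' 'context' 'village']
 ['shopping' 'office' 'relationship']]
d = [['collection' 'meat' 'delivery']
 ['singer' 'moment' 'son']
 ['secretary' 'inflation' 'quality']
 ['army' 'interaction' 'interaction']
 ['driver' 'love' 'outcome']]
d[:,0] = ['collection', 'singer', 'secretary', 'army', 'driver']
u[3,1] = 'context'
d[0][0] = 'collection'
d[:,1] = ['meat', 'moment', 'inflation', 'interaction', 'love']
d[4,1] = 'love'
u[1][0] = 'interaction'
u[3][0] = 'fishing'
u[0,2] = 'arrival'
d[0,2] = 'delivery'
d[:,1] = ['meat', 'moment', 'inflation', 'interaction', 'love']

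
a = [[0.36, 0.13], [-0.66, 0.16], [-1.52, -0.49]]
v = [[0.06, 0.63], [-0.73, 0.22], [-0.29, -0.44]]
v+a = [[0.42, 0.76], [-1.39, 0.38], [-1.81, -0.93]]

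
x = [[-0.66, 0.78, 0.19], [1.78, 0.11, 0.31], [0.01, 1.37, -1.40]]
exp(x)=[[1.12, 0.89, 0.18],[1.85, 2.05, 0.36],[0.80, 1.1, 0.40]]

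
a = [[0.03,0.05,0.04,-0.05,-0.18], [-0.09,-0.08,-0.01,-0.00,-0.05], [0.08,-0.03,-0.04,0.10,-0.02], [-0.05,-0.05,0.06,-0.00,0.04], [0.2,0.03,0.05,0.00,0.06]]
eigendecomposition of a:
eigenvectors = [[0.00-0.64j, 0.64j, 0.17+0.00j, (-0.23+0j), (-0.19+0j)], [(0.28+0.02j), (0.28-0.02j), (-0.07+0j), (-0.19+0j), 0.89+0.00j], [-0.09-0.10j, (-0.09+0.1j), -0.63+0.00j, 0.78+0.00j, 0.10+0.00j], [0.06+0.25j, (0.06-0.25j), -0.75+0.00j, -0.55+0.00j, 0.41+0.00j], [-0.66+0.00j, -0.66-0.00j, (0.02+0j), (0.07+0j), 0.05+0.00j]]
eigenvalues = [(0.05+0.2j), (0.05-0.2j), (0.06+0j), (-0.13+0j), (-0.06+0j)]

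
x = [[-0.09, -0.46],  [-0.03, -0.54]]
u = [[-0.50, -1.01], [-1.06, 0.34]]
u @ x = [[0.08,0.78], [0.09,0.3]]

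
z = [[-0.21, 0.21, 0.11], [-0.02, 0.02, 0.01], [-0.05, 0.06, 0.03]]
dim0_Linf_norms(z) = [0.21, 0.21, 0.11]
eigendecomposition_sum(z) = [[(-0.21+0j), 0.20-0.00j, (0.11+0j)], [-0.02+0.00j, (0.02-0j), 0.01+0.00j], [(-0.05+0j), 0.05-0.00j, (0.02+0j)]] + [[-0.00+0.00j,-0.02j,0.00-0.00j], [-0j,0.01j,-0.00+0.00j], [-0.00+0.01j,(0.01-0.05j),-0.01j]] + [[(-0-0j), 0.02j, 0j], [0.00+0.00j, -0.01j, (-0-0j)], [-0.00-0.01j, (0.01+0.05j), 0.00+0.01j]]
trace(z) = -0.16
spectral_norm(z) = 0.33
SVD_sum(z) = [[-0.21,0.21,0.11],[-0.02,0.02,0.01],[-0.05,0.06,0.03]] + [[-0.00, -0.00, -0.00], [-0.0, -0.0, -0.0], [0.00, 0.0, 0.0]] + [[0.00, -0.0, 0.00], [-0.00, 0.0, -0.00], [-0.00, 0.0, -0.00]]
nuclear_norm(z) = 0.34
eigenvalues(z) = [(-0.16+0j), 0j, -0j]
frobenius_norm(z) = 0.33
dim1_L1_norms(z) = [0.53, 0.05, 0.14]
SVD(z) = [[-0.96, -0.25, -0.1],[-0.09, -0.03, 1.00],[-0.25, 0.97, 0.01]] @ diag([0.3288644509014007, 0.00692677583643086, 0.00043898728002195826]) @ [[0.66, -0.67, -0.35], [0.74, 0.66, 0.15], [-0.13, 0.35, -0.93]]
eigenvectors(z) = [[-0.97+0.00j, (0.34+0.02j), 0.34-0.02j],[(-0.09+0j), (-0.15+0.02j), (-0.15-0.02j)],[-0.22+0.00j, (0.93+0j), 0.93-0.00j]]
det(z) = -0.00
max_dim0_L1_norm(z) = 0.29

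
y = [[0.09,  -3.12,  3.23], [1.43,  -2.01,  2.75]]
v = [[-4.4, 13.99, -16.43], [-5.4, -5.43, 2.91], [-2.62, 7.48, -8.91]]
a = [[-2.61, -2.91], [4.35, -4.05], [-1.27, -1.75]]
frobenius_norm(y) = 5.82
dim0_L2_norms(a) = [5.23, 5.29]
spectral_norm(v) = 25.48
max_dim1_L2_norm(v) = 22.02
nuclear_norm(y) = 6.84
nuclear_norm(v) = 32.21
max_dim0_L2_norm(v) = 18.92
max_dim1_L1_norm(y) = 6.44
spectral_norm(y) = 5.70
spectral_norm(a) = 5.95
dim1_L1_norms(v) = [34.82, 13.74, 19.01]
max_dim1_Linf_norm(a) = 4.35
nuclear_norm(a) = 10.41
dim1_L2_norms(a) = [3.91, 5.94, 2.16]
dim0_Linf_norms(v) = [5.4, 13.99, 16.43]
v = a @ y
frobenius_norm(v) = 26.35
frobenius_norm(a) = 7.44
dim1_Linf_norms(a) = [2.91, 4.35, 1.75]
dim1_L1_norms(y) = [6.44, 6.19]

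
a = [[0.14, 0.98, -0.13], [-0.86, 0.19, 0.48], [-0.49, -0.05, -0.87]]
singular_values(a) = [1.01, 1.0, 1.0]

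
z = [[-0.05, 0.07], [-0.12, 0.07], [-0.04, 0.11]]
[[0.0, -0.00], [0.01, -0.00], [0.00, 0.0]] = z @ [[-0.12, 0.05], [-0.03, 0.02]]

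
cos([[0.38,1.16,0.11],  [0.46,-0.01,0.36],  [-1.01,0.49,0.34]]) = [[0.72, -0.24, -0.23], [0.08, 0.66, -0.08], [0.24, 0.46, 0.89]]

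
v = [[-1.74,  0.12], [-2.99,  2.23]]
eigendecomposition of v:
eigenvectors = [[-0.79,-0.03], [-0.61,-1.0]]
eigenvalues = [-1.65, 2.14]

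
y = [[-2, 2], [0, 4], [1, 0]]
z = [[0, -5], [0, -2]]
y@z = [[0, 6], [0, -8], [0, -5]]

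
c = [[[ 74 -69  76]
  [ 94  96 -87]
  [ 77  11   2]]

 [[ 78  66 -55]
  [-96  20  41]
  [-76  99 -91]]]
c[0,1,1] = 96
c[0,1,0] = 94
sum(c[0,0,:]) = 81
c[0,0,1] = -69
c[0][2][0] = 77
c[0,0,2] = 76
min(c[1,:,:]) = -96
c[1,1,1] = 20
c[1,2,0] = -76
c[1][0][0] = 78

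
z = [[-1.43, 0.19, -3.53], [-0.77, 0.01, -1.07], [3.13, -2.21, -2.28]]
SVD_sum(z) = [[0.93, -0.87, -1.79], [0.23, -0.21, -0.44], [1.72, -1.61, -3.31]] + [[-2.39,1.0,-1.73], [-0.91,0.38,-0.66], [1.41,-0.59,1.02]] + [[0.03, 0.06, -0.01],  [-0.09, -0.16, 0.03],  [-0.00, -0.01, 0.00]]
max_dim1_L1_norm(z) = 7.62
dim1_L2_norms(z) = [3.81, 1.32, 4.46]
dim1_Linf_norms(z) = [3.53, 1.07, 3.13]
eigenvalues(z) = [(-1.69+2.85j), (-1.69-2.85j), (-0.31+0j)]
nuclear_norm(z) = 8.65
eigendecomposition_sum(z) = [[(-0.76+2.05j), (0.22-1.44j), -1.75-1.22j], [(-0.46+0.66j), (0.21-0.49j), -0.51-0.60j], [(1.58+0.8j), (-1.13-0.31j), (-1.14+1.29j)]] + [[-0.76-2.05j, (0.22+1.44j), (-1.75+1.22j)], [(-0.46-0.66j), (0.21+0.49j), -0.51+0.60j], [1.58-0.80j, -1.13+0.31j, (-1.14-1.29j)]] + [[(0.09-0j),  (-0.26+0j),  (-0.03-0j)], [0.15-0.00j,  -0.41+0.00j,  -0.05-0.00j], [-0.02+0.00j,  (0.06-0j),  (0.01+0j)]]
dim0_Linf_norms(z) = [3.13, 2.21, 3.53]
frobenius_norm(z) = 6.01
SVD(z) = [[0.47, -0.82, 0.33],[0.12, -0.31, -0.94],[0.87, 0.48, -0.05]] @ diag([4.645744974556541, 3.8129084298573246, 0.19489211606829304]) @ [[0.42, -0.4, -0.81], [0.77, -0.32, 0.56], [0.48, 0.86, -0.17]]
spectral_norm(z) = 4.65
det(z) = -3.45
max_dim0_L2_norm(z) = 4.34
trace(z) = -3.70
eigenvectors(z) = [[-0.75+0.00j, (-0.75-0j), (0.52+0j)], [-0.27-0.07j, (-0.27+0.07j), 0.84+0.00j], [(-0.07+0.6j), -0.07-0.60j, -0.12+0.00j]]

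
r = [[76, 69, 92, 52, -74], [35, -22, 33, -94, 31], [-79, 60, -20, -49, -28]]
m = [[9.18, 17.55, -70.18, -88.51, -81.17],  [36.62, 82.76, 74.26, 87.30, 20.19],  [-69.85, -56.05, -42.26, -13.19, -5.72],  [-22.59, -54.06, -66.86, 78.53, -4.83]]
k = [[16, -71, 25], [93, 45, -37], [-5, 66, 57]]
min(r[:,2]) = -20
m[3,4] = -4.83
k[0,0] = 16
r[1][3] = -94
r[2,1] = 60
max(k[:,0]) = 93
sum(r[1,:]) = -17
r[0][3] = 52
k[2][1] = 66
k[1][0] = 93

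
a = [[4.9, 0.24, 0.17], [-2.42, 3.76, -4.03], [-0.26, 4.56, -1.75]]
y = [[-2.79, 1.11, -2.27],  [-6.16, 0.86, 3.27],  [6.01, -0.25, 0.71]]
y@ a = [[-15.77, -6.85, -0.98], [-33.12, 16.67, -10.24], [29.87, 3.74, 0.79]]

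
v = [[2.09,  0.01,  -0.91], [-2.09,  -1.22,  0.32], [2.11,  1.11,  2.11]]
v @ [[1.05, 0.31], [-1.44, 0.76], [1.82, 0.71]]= [[0.52, 0.01],[0.14, -1.35],[4.46, 3.0]]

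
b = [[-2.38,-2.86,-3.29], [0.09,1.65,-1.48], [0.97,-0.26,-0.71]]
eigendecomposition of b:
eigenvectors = [[(0.9+0j),  0.90-0.00j,  0.41+0.00j], [-0.01-0.17j,  (-0.01+0.17j),  (-0.88+0j)], [(-0.17-0.37j),  (-0.17+0.37j),  0.23+0.00j]]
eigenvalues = [(-1.72+1.89j), (-1.72-1.89j), (1.99+0j)]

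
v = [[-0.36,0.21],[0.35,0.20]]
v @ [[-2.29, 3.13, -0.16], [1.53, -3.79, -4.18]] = [[1.15, -1.92, -0.82], [-0.5, 0.34, -0.89]]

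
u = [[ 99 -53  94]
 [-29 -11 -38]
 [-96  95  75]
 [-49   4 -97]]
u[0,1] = -53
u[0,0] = 99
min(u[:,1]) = -53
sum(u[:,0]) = -75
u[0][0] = 99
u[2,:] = [-96, 95, 75]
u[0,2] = 94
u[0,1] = -53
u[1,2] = -38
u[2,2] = 75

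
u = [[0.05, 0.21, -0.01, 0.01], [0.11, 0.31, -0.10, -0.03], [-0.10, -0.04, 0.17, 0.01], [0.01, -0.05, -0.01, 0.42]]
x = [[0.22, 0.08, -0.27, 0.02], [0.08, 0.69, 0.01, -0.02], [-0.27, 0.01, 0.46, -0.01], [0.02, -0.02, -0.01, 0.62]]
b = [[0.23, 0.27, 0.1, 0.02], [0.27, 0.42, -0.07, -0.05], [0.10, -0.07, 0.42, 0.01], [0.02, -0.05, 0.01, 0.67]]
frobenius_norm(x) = 1.13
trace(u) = 0.95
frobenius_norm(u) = 0.62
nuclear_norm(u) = 1.02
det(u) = 0.00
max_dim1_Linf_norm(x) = 0.69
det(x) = 0.01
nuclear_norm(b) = 1.74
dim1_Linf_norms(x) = [0.27, 0.69, 0.46, 0.62]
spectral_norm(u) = 0.45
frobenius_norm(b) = 1.02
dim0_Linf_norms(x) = [0.27, 0.69, 0.46, 0.62]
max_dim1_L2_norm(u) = 0.42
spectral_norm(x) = 0.71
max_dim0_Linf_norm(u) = 0.42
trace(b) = 1.74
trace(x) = 1.99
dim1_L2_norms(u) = [0.22, 0.35, 0.2, 0.42]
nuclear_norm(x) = 1.99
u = b @ x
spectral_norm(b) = 0.69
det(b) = 0.00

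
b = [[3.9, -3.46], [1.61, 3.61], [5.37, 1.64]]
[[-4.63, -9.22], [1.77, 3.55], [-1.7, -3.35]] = b@ [[-0.54, -1.07],[0.73, 1.46]]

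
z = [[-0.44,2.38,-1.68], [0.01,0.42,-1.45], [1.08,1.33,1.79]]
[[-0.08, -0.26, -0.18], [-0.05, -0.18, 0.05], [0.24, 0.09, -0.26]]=z @ [[0.13, -0.05, 0.02], [0.02, -0.04, -0.12], [0.04, 0.11, -0.07]]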